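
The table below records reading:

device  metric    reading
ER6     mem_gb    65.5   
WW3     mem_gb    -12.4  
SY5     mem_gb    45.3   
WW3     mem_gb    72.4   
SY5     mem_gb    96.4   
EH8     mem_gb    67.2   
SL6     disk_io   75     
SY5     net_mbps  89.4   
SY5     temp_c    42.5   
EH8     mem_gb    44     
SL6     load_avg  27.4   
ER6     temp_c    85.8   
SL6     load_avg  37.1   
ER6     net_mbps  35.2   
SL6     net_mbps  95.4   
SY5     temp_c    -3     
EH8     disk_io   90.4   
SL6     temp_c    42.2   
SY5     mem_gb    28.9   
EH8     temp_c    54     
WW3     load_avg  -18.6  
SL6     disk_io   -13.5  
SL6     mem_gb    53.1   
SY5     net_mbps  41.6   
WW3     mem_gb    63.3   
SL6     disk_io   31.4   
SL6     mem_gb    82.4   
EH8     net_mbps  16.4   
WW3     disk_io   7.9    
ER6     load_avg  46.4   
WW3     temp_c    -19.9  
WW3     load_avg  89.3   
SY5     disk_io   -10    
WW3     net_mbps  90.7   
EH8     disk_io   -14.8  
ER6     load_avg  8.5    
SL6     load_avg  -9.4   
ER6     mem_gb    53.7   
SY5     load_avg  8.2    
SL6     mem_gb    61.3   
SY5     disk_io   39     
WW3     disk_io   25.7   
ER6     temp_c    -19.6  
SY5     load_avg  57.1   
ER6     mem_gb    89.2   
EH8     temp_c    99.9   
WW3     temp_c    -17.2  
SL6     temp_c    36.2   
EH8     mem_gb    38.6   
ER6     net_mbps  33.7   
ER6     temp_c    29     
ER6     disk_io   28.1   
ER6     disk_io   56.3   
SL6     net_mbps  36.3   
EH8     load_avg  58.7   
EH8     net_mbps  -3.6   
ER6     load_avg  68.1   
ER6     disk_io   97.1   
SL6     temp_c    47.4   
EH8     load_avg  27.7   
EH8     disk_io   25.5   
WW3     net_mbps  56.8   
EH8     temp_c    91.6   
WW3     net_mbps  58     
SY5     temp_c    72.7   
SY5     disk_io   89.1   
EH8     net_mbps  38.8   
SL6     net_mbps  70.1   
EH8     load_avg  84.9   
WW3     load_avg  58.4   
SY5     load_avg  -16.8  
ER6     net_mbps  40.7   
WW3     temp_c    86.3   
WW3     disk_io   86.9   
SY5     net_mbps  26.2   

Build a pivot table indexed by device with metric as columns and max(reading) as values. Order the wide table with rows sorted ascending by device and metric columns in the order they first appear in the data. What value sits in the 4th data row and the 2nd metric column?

With rows sorted ascending by device, row 4 is device=SY5. metric columns in first-appearance order: mem_gb, disk_io, net_mbps, temp_c, load_avg; column 2 is disk_io.
Long rows with device=SY5, metric=disk_io: max(-10, 39, 89.1) = 89.1.

89.1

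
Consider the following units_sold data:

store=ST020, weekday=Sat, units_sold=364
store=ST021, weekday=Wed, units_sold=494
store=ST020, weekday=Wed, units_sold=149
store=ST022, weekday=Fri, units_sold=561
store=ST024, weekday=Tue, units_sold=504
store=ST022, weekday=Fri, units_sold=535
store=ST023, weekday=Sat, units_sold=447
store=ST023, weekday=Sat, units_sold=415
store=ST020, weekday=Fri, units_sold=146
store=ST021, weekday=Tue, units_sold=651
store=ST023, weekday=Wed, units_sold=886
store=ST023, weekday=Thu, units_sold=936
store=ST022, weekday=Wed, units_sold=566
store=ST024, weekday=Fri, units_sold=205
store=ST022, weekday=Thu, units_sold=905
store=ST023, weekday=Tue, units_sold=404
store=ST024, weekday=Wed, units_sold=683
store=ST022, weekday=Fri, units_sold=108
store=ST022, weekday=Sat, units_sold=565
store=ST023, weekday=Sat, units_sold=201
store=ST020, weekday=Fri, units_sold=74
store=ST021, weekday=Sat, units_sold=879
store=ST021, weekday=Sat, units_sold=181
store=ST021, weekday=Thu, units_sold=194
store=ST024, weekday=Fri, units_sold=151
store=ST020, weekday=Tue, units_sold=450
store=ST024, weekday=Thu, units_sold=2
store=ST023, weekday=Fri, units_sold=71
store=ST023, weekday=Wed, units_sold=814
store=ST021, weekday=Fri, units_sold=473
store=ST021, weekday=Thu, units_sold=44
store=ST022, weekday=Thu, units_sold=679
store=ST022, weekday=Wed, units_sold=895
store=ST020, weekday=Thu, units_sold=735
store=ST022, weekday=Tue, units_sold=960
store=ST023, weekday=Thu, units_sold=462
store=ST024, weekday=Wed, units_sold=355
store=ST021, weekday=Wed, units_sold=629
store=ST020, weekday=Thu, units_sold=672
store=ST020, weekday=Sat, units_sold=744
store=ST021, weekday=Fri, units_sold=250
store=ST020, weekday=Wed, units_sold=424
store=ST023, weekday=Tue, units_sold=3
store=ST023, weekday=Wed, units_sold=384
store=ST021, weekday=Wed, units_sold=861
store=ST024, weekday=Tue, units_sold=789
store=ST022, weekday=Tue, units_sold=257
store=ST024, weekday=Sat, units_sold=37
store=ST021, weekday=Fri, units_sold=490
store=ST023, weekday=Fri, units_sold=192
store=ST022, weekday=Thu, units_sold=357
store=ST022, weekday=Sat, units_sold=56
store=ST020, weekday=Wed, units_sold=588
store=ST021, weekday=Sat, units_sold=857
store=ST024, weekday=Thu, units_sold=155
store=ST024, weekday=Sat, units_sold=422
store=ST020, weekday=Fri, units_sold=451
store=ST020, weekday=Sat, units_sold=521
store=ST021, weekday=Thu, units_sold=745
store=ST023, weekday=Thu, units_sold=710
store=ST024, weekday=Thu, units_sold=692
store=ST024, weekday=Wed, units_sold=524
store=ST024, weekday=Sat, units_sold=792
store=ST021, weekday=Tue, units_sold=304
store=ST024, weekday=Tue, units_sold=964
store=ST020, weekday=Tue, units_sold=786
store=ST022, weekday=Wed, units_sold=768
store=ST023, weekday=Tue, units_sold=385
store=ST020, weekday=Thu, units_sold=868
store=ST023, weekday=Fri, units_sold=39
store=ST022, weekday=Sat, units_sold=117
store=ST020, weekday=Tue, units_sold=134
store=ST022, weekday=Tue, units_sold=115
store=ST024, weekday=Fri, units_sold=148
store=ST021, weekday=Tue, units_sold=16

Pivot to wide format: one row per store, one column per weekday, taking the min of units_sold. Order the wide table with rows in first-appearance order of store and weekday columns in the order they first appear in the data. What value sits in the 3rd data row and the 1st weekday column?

56

With rows in first-appearance order of store, row 3 is store=ST022. weekday columns in first-appearance order: Sat, Wed, Fri, Tue, Thu; column 1 is Sat.
Long rows with store=ST022, weekday=Sat: min(565, 56, 117) = 56.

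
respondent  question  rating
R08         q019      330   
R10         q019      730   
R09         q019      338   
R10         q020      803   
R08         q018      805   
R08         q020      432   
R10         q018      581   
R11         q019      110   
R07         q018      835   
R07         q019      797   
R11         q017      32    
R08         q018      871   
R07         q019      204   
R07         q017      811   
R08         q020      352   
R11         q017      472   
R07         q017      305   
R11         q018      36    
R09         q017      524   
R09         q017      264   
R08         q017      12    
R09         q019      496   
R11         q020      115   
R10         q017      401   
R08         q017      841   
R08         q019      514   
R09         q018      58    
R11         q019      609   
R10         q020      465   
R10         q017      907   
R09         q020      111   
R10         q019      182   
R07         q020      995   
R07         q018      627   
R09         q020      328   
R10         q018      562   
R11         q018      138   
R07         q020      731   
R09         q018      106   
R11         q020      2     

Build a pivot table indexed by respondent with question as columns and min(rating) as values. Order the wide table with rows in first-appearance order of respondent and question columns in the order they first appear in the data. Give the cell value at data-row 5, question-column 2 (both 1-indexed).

731

With rows in first-appearance order of respondent, row 5 is respondent=R07. question columns in first-appearance order: q019, q020, q018, q017; column 2 is q020.
Long rows with respondent=R07, question=q020: min(995, 731) = 731.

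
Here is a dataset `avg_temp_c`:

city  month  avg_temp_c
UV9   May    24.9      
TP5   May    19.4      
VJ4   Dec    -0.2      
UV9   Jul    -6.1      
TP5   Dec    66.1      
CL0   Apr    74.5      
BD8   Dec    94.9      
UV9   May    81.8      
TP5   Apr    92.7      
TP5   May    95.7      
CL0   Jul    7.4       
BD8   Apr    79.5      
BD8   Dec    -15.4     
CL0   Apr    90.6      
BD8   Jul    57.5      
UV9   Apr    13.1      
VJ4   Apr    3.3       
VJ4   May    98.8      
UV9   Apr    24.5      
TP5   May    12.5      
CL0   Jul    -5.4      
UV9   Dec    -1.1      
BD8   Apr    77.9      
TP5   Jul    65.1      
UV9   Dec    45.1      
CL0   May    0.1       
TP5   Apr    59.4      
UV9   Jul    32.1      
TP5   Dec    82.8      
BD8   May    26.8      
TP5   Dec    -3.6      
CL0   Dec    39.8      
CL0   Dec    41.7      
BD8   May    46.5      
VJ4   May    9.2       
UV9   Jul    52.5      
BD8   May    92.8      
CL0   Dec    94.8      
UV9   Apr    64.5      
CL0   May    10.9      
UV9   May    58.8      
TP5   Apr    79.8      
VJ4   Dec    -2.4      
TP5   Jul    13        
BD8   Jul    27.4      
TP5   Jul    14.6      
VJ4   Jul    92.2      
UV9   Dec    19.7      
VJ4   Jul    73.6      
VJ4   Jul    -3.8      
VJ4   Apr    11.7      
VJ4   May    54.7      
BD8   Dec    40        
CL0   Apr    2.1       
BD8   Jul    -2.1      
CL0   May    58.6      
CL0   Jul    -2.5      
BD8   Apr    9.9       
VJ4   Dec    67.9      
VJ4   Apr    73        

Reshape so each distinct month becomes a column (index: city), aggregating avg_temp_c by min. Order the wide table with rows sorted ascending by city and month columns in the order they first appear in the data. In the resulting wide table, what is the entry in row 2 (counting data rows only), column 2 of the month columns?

39.8

With rows sorted ascending by city, row 2 is city=CL0. month columns in first-appearance order: May, Dec, Jul, Apr; column 2 is Dec.
Long rows with city=CL0, month=Dec: min(39.8, 41.7, 94.8) = 39.8.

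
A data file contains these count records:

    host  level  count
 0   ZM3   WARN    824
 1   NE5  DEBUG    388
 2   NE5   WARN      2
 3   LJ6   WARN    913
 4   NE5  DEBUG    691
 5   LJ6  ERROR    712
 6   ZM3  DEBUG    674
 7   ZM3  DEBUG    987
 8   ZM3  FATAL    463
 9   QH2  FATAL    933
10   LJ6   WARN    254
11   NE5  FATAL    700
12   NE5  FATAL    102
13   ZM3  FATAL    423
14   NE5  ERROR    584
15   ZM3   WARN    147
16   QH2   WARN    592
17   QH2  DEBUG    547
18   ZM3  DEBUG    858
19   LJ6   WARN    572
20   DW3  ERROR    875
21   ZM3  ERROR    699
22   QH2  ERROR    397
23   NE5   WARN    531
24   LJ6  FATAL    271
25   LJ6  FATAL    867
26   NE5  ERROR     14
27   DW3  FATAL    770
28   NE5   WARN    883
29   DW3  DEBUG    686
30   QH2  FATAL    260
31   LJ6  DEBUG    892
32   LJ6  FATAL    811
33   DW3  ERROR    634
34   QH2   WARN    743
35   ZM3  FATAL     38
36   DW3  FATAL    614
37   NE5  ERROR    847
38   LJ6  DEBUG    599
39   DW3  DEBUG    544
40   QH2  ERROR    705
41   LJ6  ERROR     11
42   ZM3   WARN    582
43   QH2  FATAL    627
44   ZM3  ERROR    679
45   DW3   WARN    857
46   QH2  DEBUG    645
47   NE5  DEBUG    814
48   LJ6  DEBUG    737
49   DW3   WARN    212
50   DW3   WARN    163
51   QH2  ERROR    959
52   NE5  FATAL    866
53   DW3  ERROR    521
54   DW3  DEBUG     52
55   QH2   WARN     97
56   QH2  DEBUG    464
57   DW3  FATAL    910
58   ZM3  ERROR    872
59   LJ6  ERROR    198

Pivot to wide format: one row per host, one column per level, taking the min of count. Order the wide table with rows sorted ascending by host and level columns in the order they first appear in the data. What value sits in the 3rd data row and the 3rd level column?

14

With rows sorted ascending by host, row 3 is host=NE5. level columns in first-appearance order: WARN, DEBUG, ERROR, FATAL; column 3 is ERROR.
Long rows with host=NE5, level=ERROR: min(584, 14, 847) = 14.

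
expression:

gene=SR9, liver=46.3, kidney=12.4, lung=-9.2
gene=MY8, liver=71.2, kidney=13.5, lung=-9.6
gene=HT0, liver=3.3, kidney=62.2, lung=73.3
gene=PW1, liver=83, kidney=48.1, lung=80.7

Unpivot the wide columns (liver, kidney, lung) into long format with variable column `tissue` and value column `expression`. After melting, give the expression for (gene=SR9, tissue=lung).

-9.2

Unpivoting turns each (gene, wide-column) pair into one long row.
The wide cell at row SR9, column lung holds -9.2, so the long row (SR9, lung) has expression=-9.2.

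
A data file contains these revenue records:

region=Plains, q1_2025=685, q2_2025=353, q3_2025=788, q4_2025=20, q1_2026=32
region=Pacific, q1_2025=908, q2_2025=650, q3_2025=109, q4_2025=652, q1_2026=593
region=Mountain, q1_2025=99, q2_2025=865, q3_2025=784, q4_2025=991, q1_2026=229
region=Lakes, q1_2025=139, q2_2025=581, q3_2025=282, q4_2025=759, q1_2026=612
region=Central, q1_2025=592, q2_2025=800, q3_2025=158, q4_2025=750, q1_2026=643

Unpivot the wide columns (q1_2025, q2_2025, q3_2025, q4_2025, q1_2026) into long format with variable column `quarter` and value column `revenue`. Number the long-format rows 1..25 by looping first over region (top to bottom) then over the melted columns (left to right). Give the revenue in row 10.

25 rows total (5 × 5). Row 10: index ⌊(10-1)/5⌋ = 1 into region → Pacific; (10-1) mod 5 = 4 into the melted columns → q1_2026.
So row 10 is (Pacific, q1_2026, 593); revenue = 593.

593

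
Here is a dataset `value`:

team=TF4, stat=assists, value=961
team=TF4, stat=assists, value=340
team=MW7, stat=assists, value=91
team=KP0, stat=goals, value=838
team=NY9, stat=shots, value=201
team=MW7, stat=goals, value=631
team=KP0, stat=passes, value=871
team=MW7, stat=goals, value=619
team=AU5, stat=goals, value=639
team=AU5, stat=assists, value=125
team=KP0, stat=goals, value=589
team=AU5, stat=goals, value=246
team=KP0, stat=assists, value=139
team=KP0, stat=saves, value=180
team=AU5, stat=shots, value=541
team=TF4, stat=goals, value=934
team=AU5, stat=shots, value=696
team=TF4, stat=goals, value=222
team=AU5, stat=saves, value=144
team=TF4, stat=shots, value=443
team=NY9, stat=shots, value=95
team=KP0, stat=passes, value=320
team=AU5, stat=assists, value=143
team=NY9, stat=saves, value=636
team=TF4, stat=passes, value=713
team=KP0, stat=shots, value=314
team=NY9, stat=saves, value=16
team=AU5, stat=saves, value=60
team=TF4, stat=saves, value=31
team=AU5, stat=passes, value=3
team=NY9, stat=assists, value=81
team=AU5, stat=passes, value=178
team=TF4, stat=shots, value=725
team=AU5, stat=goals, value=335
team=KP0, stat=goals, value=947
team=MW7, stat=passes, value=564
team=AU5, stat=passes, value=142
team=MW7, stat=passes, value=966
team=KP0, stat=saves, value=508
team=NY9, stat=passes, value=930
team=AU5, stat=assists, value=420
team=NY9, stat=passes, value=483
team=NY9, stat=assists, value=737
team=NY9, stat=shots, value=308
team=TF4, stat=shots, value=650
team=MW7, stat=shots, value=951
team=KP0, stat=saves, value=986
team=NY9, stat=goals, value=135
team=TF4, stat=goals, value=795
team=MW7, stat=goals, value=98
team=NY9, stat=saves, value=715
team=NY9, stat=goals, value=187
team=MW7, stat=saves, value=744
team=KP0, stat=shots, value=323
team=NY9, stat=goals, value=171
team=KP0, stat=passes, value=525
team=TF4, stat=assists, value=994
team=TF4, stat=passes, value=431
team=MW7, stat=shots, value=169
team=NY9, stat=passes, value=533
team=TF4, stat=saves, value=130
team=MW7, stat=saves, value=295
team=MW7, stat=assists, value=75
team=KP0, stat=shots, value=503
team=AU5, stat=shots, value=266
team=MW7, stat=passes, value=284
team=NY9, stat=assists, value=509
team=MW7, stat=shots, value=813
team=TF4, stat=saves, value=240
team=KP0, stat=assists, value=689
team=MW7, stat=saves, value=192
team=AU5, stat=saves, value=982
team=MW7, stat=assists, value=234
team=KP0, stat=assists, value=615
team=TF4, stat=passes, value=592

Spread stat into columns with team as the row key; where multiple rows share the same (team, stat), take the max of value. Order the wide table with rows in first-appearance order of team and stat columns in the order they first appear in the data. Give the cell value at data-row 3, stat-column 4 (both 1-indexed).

871

With rows in first-appearance order of team, row 3 is team=KP0. stat columns in first-appearance order: assists, goals, shots, passes, saves; column 4 is passes.
Long rows with team=KP0, stat=passes: max(871, 320, 525) = 871.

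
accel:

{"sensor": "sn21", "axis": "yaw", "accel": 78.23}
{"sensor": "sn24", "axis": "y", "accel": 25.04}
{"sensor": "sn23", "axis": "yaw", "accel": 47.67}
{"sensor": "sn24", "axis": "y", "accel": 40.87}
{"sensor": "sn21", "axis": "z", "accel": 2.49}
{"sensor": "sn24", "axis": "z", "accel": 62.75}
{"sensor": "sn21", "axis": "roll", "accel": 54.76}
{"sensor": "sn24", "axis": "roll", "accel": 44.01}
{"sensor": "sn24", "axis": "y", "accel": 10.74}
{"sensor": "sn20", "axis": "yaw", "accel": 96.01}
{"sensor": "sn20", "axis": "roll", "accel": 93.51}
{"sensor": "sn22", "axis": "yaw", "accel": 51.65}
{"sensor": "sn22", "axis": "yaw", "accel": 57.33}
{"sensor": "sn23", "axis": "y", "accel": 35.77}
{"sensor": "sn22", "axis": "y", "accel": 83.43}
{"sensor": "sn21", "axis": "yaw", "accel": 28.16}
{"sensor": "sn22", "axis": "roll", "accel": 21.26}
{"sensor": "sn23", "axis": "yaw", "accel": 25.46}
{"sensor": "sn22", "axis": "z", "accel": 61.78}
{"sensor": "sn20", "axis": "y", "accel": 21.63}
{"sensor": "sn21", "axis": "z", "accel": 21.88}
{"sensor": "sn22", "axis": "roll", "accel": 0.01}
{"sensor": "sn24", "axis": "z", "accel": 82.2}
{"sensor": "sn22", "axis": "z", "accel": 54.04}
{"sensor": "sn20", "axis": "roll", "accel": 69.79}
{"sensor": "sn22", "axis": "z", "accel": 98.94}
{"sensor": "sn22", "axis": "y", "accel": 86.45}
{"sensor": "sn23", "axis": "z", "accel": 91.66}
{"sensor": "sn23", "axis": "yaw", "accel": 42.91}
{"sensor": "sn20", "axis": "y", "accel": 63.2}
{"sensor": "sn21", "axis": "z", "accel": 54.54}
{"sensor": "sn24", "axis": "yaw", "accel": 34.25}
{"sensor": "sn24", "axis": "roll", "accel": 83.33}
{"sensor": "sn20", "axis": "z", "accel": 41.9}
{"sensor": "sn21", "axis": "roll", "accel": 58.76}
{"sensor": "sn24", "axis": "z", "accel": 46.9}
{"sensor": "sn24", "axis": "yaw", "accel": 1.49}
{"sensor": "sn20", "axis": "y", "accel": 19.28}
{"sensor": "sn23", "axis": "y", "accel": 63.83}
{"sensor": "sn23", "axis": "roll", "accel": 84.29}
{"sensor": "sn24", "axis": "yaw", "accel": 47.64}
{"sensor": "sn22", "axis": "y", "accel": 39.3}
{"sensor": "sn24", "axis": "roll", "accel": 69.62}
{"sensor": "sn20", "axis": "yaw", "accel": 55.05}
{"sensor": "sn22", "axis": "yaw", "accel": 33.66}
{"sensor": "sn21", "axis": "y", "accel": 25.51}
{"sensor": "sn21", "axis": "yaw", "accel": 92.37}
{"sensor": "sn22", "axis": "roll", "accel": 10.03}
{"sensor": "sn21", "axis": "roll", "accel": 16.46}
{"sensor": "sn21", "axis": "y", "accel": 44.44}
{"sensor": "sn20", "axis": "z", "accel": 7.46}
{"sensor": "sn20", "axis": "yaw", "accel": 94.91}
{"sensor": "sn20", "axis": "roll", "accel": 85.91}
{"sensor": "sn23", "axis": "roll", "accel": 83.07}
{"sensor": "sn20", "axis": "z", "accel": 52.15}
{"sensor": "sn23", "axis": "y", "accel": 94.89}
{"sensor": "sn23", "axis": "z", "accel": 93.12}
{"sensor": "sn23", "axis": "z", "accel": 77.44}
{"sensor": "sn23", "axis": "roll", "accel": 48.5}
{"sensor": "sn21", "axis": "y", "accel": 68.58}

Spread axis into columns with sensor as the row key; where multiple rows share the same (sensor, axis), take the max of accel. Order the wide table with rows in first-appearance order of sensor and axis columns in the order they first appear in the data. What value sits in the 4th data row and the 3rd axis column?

52.15

With rows in first-appearance order of sensor, row 4 is sensor=sn20. axis columns in first-appearance order: yaw, y, z, roll; column 3 is z.
Long rows with sensor=sn20, axis=z: max(41.9, 7.46, 52.15) = 52.15.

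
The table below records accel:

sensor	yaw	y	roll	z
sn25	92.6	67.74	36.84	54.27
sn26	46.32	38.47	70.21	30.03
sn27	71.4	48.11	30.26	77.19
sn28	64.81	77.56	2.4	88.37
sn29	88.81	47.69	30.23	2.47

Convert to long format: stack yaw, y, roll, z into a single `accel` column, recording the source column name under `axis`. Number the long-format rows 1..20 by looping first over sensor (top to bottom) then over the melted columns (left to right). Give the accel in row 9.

71.4

20 rows total (5 × 4). Row 9: index ⌊(9-1)/4⌋ = 2 into sensor → sn27; (9-1) mod 4 = 0 into the melted columns → yaw.
So row 9 is (sn27, yaw, 71.4); accel = 71.4.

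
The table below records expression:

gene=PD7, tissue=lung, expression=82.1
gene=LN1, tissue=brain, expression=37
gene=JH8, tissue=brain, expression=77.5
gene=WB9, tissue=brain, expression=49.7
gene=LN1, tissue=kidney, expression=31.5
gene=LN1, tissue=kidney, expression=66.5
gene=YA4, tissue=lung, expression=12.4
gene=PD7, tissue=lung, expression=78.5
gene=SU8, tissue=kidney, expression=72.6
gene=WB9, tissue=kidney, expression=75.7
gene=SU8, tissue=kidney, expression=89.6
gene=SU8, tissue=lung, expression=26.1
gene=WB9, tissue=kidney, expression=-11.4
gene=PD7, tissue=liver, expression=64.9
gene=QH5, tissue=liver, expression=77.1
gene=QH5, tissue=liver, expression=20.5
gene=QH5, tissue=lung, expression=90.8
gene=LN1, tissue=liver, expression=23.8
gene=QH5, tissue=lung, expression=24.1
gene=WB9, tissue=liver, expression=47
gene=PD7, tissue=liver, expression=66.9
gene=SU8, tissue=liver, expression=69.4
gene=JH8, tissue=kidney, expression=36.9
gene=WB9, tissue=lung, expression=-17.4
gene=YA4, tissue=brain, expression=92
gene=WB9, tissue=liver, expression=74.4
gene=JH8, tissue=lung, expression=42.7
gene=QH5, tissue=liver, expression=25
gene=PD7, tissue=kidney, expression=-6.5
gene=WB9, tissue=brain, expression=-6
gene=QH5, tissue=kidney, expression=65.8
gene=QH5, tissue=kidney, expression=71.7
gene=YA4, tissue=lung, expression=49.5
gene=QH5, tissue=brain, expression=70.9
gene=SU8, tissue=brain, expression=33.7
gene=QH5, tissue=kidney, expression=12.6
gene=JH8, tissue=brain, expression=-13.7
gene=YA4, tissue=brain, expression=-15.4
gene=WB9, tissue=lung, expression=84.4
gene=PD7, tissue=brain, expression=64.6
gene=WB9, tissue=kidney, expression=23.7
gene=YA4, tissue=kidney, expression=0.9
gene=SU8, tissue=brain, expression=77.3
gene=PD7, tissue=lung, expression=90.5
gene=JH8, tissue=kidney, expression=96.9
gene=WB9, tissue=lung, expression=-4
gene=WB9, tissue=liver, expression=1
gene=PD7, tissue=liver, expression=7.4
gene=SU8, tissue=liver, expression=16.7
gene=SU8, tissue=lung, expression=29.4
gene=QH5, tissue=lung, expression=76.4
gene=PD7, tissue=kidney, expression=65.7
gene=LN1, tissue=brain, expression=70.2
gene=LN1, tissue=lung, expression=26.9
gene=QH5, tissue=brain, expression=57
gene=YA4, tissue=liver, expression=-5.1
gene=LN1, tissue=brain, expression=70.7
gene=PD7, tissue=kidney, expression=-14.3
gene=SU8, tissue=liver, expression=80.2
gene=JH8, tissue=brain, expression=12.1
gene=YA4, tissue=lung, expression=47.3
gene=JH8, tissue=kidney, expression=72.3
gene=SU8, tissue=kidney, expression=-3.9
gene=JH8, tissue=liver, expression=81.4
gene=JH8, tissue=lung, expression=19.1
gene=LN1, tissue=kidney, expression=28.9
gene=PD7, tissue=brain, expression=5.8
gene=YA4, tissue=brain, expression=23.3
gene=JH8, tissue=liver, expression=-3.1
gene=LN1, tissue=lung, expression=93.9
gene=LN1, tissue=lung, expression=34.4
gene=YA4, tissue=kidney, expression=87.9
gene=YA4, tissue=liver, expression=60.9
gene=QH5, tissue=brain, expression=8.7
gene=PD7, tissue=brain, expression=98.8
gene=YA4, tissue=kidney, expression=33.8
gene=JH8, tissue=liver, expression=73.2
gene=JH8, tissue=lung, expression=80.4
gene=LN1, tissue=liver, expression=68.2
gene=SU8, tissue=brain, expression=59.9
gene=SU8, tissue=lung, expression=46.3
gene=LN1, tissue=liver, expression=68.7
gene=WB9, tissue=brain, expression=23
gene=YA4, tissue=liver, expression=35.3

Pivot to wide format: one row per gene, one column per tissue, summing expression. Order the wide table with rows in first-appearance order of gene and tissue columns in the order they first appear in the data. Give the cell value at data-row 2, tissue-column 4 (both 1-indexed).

With rows in first-appearance order of gene, row 2 is gene=LN1. tissue columns in first-appearance order: lung, brain, kidney, liver; column 4 is liver.
Long rows with gene=LN1, tissue=liver: 23.8 + 68.2 + 68.7 = 160.7.

160.7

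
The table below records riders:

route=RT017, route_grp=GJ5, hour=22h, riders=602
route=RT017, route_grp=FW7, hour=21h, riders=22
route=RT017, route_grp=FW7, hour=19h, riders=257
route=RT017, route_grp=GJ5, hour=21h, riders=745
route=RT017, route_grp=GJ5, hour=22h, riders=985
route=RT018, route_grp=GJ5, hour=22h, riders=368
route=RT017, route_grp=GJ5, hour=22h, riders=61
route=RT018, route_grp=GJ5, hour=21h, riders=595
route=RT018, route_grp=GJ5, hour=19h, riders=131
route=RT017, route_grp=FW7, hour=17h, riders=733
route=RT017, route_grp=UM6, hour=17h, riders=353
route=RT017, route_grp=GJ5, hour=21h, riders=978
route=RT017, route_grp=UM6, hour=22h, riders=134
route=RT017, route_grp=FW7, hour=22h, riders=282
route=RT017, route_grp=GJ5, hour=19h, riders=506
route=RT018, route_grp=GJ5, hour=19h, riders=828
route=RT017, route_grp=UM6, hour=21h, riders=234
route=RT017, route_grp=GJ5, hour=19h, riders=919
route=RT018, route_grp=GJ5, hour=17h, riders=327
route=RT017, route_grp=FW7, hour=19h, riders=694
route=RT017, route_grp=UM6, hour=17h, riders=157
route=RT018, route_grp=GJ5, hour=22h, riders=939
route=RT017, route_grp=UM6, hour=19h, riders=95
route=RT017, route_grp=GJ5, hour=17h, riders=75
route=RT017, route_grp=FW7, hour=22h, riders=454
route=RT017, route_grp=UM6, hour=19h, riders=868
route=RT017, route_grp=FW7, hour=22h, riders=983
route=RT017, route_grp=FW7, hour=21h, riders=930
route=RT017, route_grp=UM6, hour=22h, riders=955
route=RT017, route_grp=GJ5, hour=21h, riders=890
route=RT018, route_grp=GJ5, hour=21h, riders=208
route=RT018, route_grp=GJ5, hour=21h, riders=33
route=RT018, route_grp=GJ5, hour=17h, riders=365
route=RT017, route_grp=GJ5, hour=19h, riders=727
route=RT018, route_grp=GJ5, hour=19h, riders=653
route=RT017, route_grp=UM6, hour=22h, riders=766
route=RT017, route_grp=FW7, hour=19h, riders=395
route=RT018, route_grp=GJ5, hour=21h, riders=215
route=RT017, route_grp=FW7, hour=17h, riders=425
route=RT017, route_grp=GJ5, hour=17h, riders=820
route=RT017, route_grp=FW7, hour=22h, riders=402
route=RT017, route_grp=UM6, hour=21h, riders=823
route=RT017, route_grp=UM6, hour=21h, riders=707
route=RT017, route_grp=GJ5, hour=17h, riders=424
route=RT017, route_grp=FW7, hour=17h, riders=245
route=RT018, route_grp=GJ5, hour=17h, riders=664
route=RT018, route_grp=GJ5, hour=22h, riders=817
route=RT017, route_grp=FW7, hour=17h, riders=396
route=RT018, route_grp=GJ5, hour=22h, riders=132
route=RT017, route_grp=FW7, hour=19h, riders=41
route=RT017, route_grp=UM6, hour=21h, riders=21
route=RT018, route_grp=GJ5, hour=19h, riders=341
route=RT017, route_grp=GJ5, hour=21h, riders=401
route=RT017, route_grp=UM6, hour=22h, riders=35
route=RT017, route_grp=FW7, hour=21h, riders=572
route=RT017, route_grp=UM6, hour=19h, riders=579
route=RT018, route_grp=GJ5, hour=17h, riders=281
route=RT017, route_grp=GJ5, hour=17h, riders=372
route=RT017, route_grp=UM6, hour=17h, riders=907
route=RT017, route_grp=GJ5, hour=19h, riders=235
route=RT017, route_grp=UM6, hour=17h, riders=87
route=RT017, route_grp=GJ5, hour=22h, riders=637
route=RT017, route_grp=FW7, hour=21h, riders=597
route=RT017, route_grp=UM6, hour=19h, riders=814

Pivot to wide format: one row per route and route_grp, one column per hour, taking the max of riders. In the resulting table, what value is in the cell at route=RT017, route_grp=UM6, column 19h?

868

Rows with route=RT017, route_grp=UM6 and hour=19h: riders values are 95, 868, 579, 814.
max(95, 868, 579, 814) = 868.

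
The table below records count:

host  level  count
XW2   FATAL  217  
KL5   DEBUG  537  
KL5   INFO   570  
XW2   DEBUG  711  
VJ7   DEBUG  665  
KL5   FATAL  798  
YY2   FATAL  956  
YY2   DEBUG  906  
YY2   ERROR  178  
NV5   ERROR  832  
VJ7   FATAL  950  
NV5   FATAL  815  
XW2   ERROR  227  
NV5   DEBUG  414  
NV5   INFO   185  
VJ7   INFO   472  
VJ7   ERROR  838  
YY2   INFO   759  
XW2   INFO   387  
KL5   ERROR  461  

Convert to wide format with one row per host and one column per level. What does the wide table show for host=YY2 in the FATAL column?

956

Wide layout: rows indexed by host, columns are the 4 distinct level values (FATAL, DEBUG, INFO, ERROR).
Cell (host=YY2, level=FATAL) draws from the long row where host=YY2 and level=FATAL, which has count=956.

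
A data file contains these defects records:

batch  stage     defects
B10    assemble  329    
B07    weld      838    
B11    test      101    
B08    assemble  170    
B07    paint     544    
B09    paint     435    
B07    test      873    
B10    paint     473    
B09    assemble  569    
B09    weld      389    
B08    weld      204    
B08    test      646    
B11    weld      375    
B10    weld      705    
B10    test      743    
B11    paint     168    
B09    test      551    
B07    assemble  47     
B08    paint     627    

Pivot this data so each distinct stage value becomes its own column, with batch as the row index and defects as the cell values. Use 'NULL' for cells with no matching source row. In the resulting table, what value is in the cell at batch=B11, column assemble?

NULL

No long-format row has batch=B11 and stage=assemble, so the cell is NULL.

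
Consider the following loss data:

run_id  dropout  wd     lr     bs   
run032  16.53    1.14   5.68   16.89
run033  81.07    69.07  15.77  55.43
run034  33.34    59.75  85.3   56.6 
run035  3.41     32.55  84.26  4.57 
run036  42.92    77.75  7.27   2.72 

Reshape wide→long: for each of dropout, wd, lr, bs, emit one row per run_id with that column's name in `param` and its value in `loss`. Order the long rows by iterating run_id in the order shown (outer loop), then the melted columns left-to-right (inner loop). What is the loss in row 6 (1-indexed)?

20 rows total (5 × 4). Row 6: index ⌊(6-1)/4⌋ = 1 into run_id → run033; (6-1) mod 4 = 1 into the melted columns → wd.
So row 6 is (run033, wd, 69.07); loss = 69.07.

69.07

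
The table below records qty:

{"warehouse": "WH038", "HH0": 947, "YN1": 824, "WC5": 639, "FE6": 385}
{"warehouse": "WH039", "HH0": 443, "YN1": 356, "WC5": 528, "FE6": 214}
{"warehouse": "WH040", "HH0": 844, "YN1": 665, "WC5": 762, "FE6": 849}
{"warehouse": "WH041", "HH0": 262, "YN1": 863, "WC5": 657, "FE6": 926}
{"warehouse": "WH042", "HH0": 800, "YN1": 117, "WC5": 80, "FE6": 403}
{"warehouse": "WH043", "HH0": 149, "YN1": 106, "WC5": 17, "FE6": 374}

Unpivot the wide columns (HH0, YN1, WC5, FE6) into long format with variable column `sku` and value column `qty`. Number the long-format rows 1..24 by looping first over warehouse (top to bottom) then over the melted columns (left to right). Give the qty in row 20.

24 rows total (6 × 4). Row 20: index ⌊(20-1)/4⌋ = 4 into warehouse → WH042; (20-1) mod 4 = 3 into the melted columns → FE6.
So row 20 is (WH042, FE6, 403); qty = 403.

403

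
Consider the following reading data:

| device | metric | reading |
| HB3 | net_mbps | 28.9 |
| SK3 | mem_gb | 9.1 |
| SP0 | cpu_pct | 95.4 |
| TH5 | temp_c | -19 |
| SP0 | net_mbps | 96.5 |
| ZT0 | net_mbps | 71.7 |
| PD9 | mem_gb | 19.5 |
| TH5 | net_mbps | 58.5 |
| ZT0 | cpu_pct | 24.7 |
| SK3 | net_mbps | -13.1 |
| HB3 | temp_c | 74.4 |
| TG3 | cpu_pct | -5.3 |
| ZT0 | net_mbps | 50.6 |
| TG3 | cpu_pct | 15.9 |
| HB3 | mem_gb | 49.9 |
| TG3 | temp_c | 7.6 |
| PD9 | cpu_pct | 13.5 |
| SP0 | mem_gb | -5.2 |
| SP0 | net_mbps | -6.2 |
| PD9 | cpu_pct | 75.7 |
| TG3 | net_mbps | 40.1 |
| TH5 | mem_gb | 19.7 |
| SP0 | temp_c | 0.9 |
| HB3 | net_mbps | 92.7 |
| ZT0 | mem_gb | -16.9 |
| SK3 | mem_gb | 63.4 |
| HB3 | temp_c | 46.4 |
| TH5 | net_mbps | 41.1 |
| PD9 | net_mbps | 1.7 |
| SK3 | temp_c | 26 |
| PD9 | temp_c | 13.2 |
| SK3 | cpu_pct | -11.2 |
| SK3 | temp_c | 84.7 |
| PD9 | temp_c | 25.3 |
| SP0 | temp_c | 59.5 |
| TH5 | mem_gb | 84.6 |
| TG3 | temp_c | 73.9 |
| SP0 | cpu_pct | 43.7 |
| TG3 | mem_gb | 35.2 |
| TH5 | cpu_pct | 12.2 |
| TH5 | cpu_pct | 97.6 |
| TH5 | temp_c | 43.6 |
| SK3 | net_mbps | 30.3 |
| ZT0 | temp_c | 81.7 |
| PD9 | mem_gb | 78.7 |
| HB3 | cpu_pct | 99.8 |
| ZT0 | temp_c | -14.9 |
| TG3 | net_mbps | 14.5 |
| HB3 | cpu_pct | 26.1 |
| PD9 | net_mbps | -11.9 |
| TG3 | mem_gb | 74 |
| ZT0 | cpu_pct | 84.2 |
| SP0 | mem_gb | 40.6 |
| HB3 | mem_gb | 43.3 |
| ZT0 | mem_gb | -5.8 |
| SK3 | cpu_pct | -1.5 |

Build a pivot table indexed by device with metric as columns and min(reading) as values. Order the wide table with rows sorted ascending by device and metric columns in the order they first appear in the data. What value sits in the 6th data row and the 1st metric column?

41.1

With rows sorted ascending by device, row 6 is device=TH5. metric columns in first-appearance order: net_mbps, mem_gb, cpu_pct, temp_c; column 1 is net_mbps.
Long rows with device=TH5, metric=net_mbps: min(58.5, 41.1) = 41.1.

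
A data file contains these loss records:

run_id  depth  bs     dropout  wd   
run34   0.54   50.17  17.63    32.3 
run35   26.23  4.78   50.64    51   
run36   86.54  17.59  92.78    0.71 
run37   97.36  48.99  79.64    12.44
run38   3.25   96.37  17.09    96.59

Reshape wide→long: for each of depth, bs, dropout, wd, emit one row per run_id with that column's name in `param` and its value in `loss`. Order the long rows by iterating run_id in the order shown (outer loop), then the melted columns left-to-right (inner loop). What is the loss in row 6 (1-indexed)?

4.78

20 rows total (5 × 4). Row 6: index ⌊(6-1)/4⌋ = 1 into run_id → run35; (6-1) mod 4 = 1 into the melted columns → bs.
So row 6 is (run35, bs, 4.78); loss = 4.78.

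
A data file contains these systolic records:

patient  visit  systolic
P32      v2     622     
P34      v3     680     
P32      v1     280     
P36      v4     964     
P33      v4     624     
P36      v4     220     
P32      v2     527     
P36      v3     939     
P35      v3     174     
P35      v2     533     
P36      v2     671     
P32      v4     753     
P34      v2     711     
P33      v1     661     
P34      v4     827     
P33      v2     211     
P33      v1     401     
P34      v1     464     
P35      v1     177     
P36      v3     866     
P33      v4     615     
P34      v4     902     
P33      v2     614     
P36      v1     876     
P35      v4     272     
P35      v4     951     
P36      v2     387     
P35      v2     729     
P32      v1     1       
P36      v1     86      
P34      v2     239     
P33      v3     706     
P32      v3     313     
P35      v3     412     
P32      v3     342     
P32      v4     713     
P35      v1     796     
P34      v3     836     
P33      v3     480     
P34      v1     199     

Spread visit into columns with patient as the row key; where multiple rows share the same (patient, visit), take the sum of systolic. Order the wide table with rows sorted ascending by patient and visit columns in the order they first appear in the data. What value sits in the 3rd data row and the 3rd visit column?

663

With rows sorted ascending by patient, row 3 is patient=P34. visit columns in first-appearance order: v2, v3, v1, v4; column 3 is v1.
Long rows with patient=P34, visit=v1: 464 + 199 = 663.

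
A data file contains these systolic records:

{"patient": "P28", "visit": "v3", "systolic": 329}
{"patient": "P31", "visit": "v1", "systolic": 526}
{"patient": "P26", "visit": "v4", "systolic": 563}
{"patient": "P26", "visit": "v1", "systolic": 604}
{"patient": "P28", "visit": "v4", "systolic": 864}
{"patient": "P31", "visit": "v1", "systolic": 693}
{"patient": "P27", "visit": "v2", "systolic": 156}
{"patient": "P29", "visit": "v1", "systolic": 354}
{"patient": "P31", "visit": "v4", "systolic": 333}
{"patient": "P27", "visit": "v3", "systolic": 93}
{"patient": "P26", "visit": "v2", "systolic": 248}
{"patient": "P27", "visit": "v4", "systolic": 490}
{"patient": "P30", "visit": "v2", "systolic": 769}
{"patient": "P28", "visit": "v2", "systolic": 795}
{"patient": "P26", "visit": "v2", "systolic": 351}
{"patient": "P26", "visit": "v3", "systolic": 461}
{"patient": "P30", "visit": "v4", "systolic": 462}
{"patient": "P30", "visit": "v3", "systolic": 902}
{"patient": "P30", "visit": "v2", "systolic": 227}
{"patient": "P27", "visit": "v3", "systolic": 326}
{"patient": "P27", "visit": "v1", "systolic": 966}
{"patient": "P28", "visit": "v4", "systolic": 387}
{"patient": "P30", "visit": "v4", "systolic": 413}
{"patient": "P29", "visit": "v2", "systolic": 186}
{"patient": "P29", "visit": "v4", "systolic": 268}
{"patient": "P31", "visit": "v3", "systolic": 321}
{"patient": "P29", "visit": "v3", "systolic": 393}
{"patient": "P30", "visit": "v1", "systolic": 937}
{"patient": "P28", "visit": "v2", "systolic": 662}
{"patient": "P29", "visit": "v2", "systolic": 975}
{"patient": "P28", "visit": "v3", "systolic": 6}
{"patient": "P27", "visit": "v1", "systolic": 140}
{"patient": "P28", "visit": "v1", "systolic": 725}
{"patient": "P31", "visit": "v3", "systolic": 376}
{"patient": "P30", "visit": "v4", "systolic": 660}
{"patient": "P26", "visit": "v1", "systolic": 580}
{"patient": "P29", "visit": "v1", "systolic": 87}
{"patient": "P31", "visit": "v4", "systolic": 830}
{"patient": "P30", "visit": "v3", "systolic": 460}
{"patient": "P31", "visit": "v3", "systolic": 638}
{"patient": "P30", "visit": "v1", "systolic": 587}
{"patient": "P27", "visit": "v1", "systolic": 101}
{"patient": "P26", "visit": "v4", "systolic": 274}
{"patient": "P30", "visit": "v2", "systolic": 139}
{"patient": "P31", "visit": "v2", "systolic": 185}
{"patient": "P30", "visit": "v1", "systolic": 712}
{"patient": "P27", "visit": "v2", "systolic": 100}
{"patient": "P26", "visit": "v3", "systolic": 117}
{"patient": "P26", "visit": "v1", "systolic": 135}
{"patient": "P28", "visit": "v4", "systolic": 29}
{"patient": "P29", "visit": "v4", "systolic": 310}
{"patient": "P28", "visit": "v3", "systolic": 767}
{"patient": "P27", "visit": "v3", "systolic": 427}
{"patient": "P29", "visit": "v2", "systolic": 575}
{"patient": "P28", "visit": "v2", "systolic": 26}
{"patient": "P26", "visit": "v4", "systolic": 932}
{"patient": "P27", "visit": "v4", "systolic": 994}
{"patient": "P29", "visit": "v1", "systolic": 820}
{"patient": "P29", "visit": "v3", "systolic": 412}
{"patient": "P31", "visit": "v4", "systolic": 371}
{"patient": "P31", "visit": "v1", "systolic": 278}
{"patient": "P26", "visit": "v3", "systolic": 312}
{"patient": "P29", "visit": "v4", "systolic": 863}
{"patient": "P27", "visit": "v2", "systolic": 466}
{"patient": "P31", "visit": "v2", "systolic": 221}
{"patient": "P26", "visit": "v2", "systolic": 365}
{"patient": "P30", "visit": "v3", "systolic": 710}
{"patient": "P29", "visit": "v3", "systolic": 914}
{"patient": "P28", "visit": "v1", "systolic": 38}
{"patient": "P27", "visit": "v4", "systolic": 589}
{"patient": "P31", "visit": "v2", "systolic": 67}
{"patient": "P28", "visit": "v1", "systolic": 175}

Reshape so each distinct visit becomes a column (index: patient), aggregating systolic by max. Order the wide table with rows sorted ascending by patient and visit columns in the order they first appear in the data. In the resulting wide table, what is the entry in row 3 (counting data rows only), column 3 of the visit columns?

With rows sorted ascending by patient, row 3 is patient=P28. visit columns in first-appearance order: v3, v1, v4, v2; column 3 is v4.
Long rows with patient=P28, visit=v4: max(864, 387, 29) = 864.

864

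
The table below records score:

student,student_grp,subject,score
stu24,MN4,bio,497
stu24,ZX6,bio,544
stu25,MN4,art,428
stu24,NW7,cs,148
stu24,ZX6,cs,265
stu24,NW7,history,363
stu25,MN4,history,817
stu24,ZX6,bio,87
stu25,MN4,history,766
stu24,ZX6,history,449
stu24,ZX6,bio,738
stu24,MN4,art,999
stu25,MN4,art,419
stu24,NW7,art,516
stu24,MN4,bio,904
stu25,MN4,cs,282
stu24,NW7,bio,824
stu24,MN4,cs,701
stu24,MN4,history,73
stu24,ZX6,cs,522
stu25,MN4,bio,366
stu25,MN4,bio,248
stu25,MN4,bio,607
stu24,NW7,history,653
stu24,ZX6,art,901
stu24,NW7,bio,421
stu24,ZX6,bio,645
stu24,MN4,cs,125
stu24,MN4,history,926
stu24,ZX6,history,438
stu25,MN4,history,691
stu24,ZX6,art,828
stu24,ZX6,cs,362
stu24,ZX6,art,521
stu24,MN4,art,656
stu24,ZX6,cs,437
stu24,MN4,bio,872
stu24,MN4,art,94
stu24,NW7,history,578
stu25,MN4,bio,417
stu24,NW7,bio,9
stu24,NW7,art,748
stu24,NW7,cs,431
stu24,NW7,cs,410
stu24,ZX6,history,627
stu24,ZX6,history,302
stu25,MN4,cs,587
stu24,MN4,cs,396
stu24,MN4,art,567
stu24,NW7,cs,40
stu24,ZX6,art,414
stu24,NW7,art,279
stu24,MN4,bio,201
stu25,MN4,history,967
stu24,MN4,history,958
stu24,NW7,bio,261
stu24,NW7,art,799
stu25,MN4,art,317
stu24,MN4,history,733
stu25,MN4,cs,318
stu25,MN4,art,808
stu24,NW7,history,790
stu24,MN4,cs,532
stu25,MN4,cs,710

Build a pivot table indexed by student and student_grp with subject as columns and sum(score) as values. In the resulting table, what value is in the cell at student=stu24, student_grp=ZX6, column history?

1816

Rows with student=stu24, student_grp=ZX6 and subject=history: score values are 449, 438, 627, 302.
449 + 438 + 627 + 302 = 1816.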